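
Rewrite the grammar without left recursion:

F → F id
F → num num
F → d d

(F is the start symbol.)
F → num num F'
F → d d F'
F' → id F'
F' → ε

F is directly left-recursive. The standard transformation for
  A → A α₁ | ... | A α_m | β₁ | ... | β_n
is
  A  → β₁ A' | ... | β_n A'
  A' → α₁ A' | ... | α_m A' | ε

F → num num becomes F → num num F'
F → d d becomes F → d d F'
F → F id becomes F' → id F'
Add F' → ε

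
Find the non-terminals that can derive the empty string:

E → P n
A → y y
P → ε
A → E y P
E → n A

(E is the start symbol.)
{ 'P' }

A non-terminal is nullable if it can derive ε (the empty string): either it has an ε-production, or it has a production whose right-hand side consists entirely of nullable non-terminals.

ε-productions: P → ε
So P is immediately nullable.
No further non-terminal can be added: every production for the remaining non-terminals contains a terminal or a non-nullable non-terminal.
Nullable = { 'P' }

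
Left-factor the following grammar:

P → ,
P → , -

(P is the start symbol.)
P → , P'
P' → ε
P' → -

Left-factoring transforms A → αβ₁ | αβ₂ into A → αA' and A' → β₁ | β₂
(α is the longest common prefix among the alternatives). Repeat until
no nonterminal has two alternatives with a common prefix.

Round 1: P has alternatives sharing prefix ','. Introduce P': P → , P'
  Add: P' → ε
  Add: P' → -

No remaining common prefixes — done.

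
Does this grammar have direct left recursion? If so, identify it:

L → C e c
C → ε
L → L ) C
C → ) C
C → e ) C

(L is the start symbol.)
L → C e c: starts with C
C → ε: starts with ε
L → L ) C: LEFT RECURSIVE (starts with L)
C → ) C: starts with ')'
C → e ) C: starts with e

The grammar has direct left recursion on: L.

Answer: Yes, L is left-recursive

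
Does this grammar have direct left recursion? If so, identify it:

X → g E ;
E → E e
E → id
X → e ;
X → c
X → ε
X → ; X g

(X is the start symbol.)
Yes, E is left-recursive

X → g E ;: starts with g
E → E e: LEFT RECURSIVE (starts with E)
E → id: starts with id
X → e ;: starts with e
X → c: starts with c
X → ε: starts with ε
X → ; X g: starts with ';'

The grammar has direct left recursion on: E.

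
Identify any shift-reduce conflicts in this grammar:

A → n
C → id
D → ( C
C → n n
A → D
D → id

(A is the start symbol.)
A shift-reduce conflict occurs when an LR(0) state has both:
  - a complete (reduce) item [A → α .] (dot at the end), and
  - a shift item [B → β . c γ] (dot before a terminal).

Augment with A' → A and build the canonical LR(0) collection (I0 = CLOSURE({[A' → . A]}), then GOTO on every symbol after a dot until no new states appear). It has 10 states:
  I0: { [A → . D], [A → . n], [A' → . A], [D → . ( C], [D → . id] }  — shift
  I1: { [C → . id], [C → . n n], [D → ( . C] }  — shift
  I2: { [A' → A .] }  — accept
  I3: { [A → D .] }  — reduce
  I4: { [D → id .] }  — reduce
  I5: { [A → n .] }  — reduce
  I6: { [D → ( C .] }  — reduce
  I7: { [C → id .] }  — reduce
  I8: { [C → n . n] }  — shift
  I9: { [C → n n .] }  — reduce

No state contains both a complete item and a shift item.

Answer: No shift-reduce conflicts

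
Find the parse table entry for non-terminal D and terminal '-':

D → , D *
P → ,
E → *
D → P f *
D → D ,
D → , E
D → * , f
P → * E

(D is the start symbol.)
Empty (error entry)

To find M[D, '-'], we find productions for D where '-' is in the predict set (PREDICT(N → α) = (FIRST(α) \ {ε}) ∪ (FOLLOW(N) if α ⇒* ε)).

Relevant sets:
  FIRST(P) = { '*', ',' }
  FIRST(D) = { '*', ',' }

D → , D *: PREDICT = { ',' }
D → P f *: PREDICT = { '*', ',' }
D → D ,: PREDICT = { '*', ',' }
D → , E: PREDICT = { ',' }
D → * , f: PREDICT = { '*' }

M[D, '-'] is empty (no production applies)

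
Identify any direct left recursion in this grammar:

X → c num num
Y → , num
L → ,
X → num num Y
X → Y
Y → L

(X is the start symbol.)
No direct left recursion

Direct left recursion occurs when N → N α for some non-terminal N (the right-hand side begins with the left-hand side itself).

X → c num num: starts with c
Y → , num: starts with ','
L → ,: starts with ','
X → num num Y: starts with num
X → Y: starts with Y
Y → L: starts with L

No direct left recursion found.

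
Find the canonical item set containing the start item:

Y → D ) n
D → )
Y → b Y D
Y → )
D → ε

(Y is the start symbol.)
First, augment the grammar with Y' → Y
I₀ = CLOSURE({ [Y' → . Y] }):
  [Y' → . Y] has the dot before Y: add [Y → . D ) n], [Y → . b Y D], [Y → . )]
  [Y → . D ) n] has the dot before D: add [D → . )], [D → .]
No further items can be added.

I₀ = { [D → . )], [D → .], [Y → . )], [Y → . D ) n], [Y → . b Y D], [Y' → . Y] }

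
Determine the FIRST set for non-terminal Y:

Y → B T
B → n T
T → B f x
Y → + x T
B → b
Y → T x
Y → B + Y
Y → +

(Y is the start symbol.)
{ '+', 'b', 'n' }

FIRST sets of the other non-terminals involved (by the same procedure, iterated to a fixed point):
  FIRST(B) = { 'b', 'n' }
  FIRST(T) = { 'b', 'n' }

From Y → B T:
  - B is a non-terminal: add FIRST(B) \ {ε} = { 'b', 'n' }
    B is not nullable, so stop
From Y → + x T:
  - '+' is a terminal: add '+' and stop
From Y → T x:
  - T is a non-terminal: add FIRST(T) \ {ε} = { 'b', 'n' }
    T is not nullable, so stop
From Y → B + Y:
  - B is a non-terminal: add FIRST(B) \ {ε} = { 'b', 'n' }
    B is not nullable, so stop
From Y → +:
  - '+' is a terminal: add '+' and stop

Collecting: FIRST(Y) = { '+', 'b', 'n' }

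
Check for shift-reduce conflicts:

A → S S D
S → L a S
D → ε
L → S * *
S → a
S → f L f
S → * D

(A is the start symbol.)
Yes — I13: [S → L a S .] vs [L → S . * *]; I14: [D → .] vs [L → S * . *]; I15: [D → .] vs [L → S . * *]

Augment with A' → A and build the canonical LR(0) collection (I0 = CLOSURE({[A' → . A]}), then GOTO on every symbol after a dot until no new states appear). It has 18 states:
  I0: { [A → . S S D], [A' → . A], [L → . S * *], [S → . * D], [S → . L a S], [S → . a], [S → . f L f] }  — shift
  I1: { [D → .], [S → * . D] }  — reduce
  I2: { [A' → A .] }  — accept
  I3: { [S → L . a S] }  — shift
  I4: { [A → S . S D], [L → . S * *], [L → S . * *], [S → . * D], [S → . L a S], [S → . a], [S → . f L f] }  — shift
  I5: { [S → a .] }  — reduce
  I6: { [L → . S * *], [S → . * D], [S → . L a S], [S → . a], [S → . f L f], [S → f . L f] }  — shift
  I7: { [S → L . a S], [S → f L . f] }  — shift
  I8: { [L → S . * *] }  — shift
  I9: { [L → S * . *] }  — shift
  I10: { [L → S * * .] }  — reduce
  I11: { [L → . S * *], [S → . * D], [S → . L a S], [S → . a], [S → . f L f], [S → L a . S] }  — shift
  I12: { [S → f L f .] }  — reduce
  I13: { [L → S . * *], [S → L a S .] }  — shift, reduce
  I14: { [D → .], [L → S * . *], [S → * . D] }  — shift, reduce
  I15: { [A → S S . D], [D → .], [L → S . * *] }  — shift, reduce
  I16: { [A → S S D .] }  — reduce
  I17: { [S → * D .] }  — reduce

I13 contains reduce item [S → L a S .] and shift item [L → S . * *] — shift-reduce conflict.
I14 contains reduce item [D → .] and shift item [L → S * . *] — shift-reduce conflict.
I15 contains reduce item [D → .] and shift item [L → S . * *] — shift-reduce conflict.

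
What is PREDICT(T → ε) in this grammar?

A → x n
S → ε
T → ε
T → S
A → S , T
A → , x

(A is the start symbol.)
{ $ }

PREDICT(T → ε) = (FIRST(RHS) \ {ε}) ∪ (FOLLOW(T) if ε ∈ FIRST(RHS), i.e. RHS ⇒* ε)
The right-hand side is ε (FIRST(ε) = { ε }), so the predict set is FOLLOW(T) = { $ }
PREDICT(T → ε) = { $ }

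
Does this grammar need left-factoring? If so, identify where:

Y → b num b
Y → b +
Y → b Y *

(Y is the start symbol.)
Left-factoring is needed when two productions for the same non-terminal
share a common prefix on the right-hand side.

Productions for Y:
  Y → b num b
  Y → b +
  Y → b Y *

Found common prefix 'b' in productions for Y

Answer: Yes, Y has productions with common prefix 'b'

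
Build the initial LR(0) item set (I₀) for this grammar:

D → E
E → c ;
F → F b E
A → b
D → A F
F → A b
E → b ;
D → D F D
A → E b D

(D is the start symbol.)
First, augment the grammar with D' → D
I₀ = CLOSURE({ [D' → . D] }):
  [D' → . D] has the dot before D: add [D → . E], [D → . A F], [D → . D F D]
  [D → . E] has the dot before E: add [E → . c ;], [E → . b ;]
  [D → . A F] has the dot before A: add [A → . b], [A → . E b D]
No further items can be added.

I₀ = { [A → . E b D], [A → . b], [D → . A F], [D → . D F D], [D → . E], [D' → . D], [E → . b ;], [E → . c ;] }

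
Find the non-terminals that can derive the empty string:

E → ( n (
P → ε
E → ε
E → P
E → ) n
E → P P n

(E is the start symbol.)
A non-terminal is nullable if it can derive ε (the empty string): either it has an ε-production, or it has a production whose right-hand side consists entirely of nullable non-terminals.

ε-productions: P → ε, E → ε
So P, E are immediately nullable.
Every non-terminal is now nullable.
Nullable = { 'E', 'P' }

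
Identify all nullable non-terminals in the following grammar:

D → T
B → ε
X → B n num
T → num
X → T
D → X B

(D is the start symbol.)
A non-terminal is nullable if it can derive ε (the empty string): either it has an ε-production, or it has a production whose right-hand side consists entirely of nullable non-terminals.

ε-productions: B → ε
So B is immediately nullable.
No further non-terminal can be added: every production for the remaining non-terminals contains a terminal or a non-nullable non-terminal.
Nullable = { 'B' }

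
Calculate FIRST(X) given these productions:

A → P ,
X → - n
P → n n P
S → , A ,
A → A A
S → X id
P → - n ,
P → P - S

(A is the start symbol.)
From X → - n:
  - '-' is a terminal: add '-' and stop

Collecting: FIRST(X) = { '-' }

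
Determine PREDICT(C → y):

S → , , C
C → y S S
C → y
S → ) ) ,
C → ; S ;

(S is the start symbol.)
PREDICT(C → y) = (FIRST(RHS) \ {ε}) ∪ (FOLLOW(C) if ε ∈ FIRST(RHS), i.e. RHS ⇒* ε)
FIRST(y) = { 'y' }
ε ∉ FIRST(y), so FOLLOW(C) is not added.
PREDICT(C → y) = { 'y' }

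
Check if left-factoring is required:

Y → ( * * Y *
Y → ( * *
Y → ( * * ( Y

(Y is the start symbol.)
Yes, Y has productions with common prefix '( * *'

Left-factoring is needed when two productions for the same non-terminal
share a common prefix on the right-hand side.

Productions for Y:
  Y → ( * * Y *
  Y → ( * *
  Y → ( * * ( Y

Found common prefix '( * *' in productions for Y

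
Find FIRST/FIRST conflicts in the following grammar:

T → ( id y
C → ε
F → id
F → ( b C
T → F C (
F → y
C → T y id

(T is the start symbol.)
Yes. T → '(' id y / T → F C '(' on { '(' }

FIRST sets of the non-terminals at (or reachable through a nullable prefix from) the front of some alternative:
  FIRST(F) = { '(', 'id', 'y' }
  FIRST(T) = { '(', 'id', 'y' }

Productions for T:
  T → ( id y: FIRST = { '(' }
  T → F C (: FIRST = { '(', 'id', 'y' }
Productions for C:
  C → ε: FIRST = { ε }
  C → T y id: FIRST = { '(', 'id', 'y' }
Productions for F:
  F → id: FIRST = { 'id' }
  F → ( b C: FIRST = { '(' }
  F → y: FIRST = { 'y' }

Conflict for T: T → ( id y and T → F C (
  Overlap: { '(' }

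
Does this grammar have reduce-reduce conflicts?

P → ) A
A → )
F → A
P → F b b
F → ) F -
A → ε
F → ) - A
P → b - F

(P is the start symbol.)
Yes — I1: [A → .] vs [A → ) .]; I7: [A → .] vs [A → ) .]; I16: [F → A .] vs [P → ) A .]

A reduce-reduce conflict occurs when an LR(0) state has two complete items [A → α .] and [B → β .] — both call for a reduction, and with no lookahead the parser cannot choose between them.

Augment with P' → P and build the canonical LR(0) collection (I0 = CLOSURE({[P' → . P]}), then GOTO on every symbol after a dot until no new states appear). It has 17 states:
  I0: { [A → . )], [A → .], [F → . ) - A], [F → . ) F -], [F → . A], [P → . ) A], [P → . F b b], [P → . b - F], [P' → . P] }  — shift, reduce
  I1: { [A → ) .], [A → . )], [A → .], [F → ) . - A], [F → ) . F -], [F → . ) - A], [F → . ) F -], [F → . A], [P → ) . A] }  — shift, 2 reduces
  I2: { [F → A .] }  — reduce
  I3: { [P → F . b b] }  — shift
  I4: { [P' → P .] }  — accept
  I5: { [P → b . - F] }  — shift
  I6: { [A → . )], [A → .], [F → . ) - A], [F → . ) F -], [F → . A], [P → b - . F] }  — shift, reduce
  I7: { [A → ) .], [A → . )], [A → .], [F → ) . - A], [F → ) . F -], [F → . ) - A], [F → . ) F -], [F → . A] }  — shift, 2 reduces
  I8: { [P → b - F .] }  — reduce
  I9: { [A → . )], [A → .], [F → ) - . A] }  — shift, reduce
  I10: { [F → ) F . -] }  — shift
  I11: { [F → ) F - .] }  — reduce
  I12: { [A → ) .] }  — reduce
  I13: { [F → ) - A .] }  — reduce
  I14: { [P → F b . b] }  — shift
  I15: { [P → F b b .] }  — reduce
  I16: { [F → A .], [P → ) A .] }  — 2 reduces

I1 contains complete items [A → .], [A → ) .] — reduce-reduce conflict.
I7 contains complete items [A → .], [A → ) .] — reduce-reduce conflict.
I16 contains complete items [F → A .], [P → ) A .] — reduce-reduce conflict.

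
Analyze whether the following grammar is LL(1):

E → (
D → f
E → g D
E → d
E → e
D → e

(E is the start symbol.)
Yes, the grammar is LL(1).

A grammar is LL(1) if for each non-terminal N with multiple productions, the predict sets of those productions are pairwise disjoint, where PREDICT(N → α) = (FIRST(α) \ {ε}) ∪ (FOLLOW(N) if α ⇒* ε).

For E:
  PREDICT(E → '(') = { '(' }
  PREDICT(E → g D) = { 'g' }
  PREDICT(E → d) = { 'd' }
  PREDICT(E → e) = { 'e' }
For D:
  PREDICT(D → f) = { 'f' }
  PREDICT(D → e) = { 'e' }

All predict sets are disjoint. The grammar IS LL(1).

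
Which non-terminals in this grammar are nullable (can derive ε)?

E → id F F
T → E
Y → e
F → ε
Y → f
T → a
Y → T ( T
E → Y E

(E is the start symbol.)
{ 'F' }

ε-productions: F → ε
So F is immediately nullable.
No further non-terminal can be added: every production for the remaining non-terminals contains a terminal or a non-nullable non-terminal.
Nullable = { 'F' }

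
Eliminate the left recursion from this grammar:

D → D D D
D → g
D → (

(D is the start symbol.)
D → g D'
D → ( D'
D' → D D D'
D' → ε

D is directly left-recursive. The standard transformation for
  A → A α₁ | ... | A α_m | β₁ | ... | β_n
is
  A  → β₁ A' | ... | β_n A'
  A' → α₁ A' | ... | α_m A' | ε

D → g becomes D → g D'
D → ( becomes D → ( D'
D → D D D becomes D' → D D D'
Add D' → ε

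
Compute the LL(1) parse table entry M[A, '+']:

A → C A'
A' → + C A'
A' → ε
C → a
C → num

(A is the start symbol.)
Empty (error entry)

To find M[A, '+'], we find productions for A where '+' is in the predict set (PREDICT(N → α) = (FIRST(α) \ {ε}) ∪ (FOLLOW(N) if α ⇒* ε)).

Relevant sets:
  FIRST(C) = { 'a', 'num' }

A → C A': PREDICT = { 'a', 'num' }

M[A, '+'] is empty (no production applies)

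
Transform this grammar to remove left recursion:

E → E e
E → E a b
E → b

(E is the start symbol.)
E is directly left-recursive. The standard transformation for
  A → A α₁ | ... | A α_m | β₁ | ... | β_n
is
  A  → β₁ A' | ... | β_n A'
  A' → α₁ A' | ... | α_m A' | ε

E → b becomes E → b E'
E → E e becomes E' → e E'
E → E a b becomes E' → a b E'
Add E' → ε

Resulting grammar:
E → b E'
E' → e E'
E' → a b E'
E' → ε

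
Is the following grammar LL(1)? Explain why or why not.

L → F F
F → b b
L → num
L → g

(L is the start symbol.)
A grammar is LL(1) if for each non-terminal N with multiple productions, the predict sets of those productions are pairwise disjoint, where PREDICT(N → α) = (FIRST(α) \ {ε}) ∪ (FOLLOW(N) if α ⇒* ε).

Relevant sets:
  FIRST(F) = { 'b' }

For L:
  PREDICT(L → F F) = { 'b' }
  PREDICT(L → num) = { 'num' }
  PREDICT(L → g) = { 'g' }
F has a single production, so nothing to check there.

All predict sets are disjoint. The grammar IS LL(1).

Answer: Yes, the grammar is LL(1).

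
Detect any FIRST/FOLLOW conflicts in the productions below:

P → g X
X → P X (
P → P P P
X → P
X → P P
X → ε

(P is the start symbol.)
Nullable non-terminals: X.
FIRST sets used below: FIRST(P) = { 'g' }

X: nullable alternative(s) X → ε; FOLLOW(X) = { $, '(', 'g' }
  X → P X (: FIRST \ {ε} = { 'g' } — overlaps FOLLOW(X) on { 'g' }: CONFLICT
  X → P: FIRST \ {ε} = { 'g' } — overlaps FOLLOW(X) on { 'g' }: CONFLICT
  X → P P: FIRST \ {ε} = { 'g' } — overlaps FOLLOW(X) on { 'g' }: CONFLICT
  X → ε: FIRST \ {ε} = { } — this is the only nullable alternative, skip

P has no nullable alternative, so no FIRST/FOLLOW check is needed there.

So the grammar has 3 FIRST/FOLLOW conflicts (marked CONFLICT above).

Answer: Yes. X → P X '(' with FOLLOW(X) on { 'g' }; X → P with FOLLOW(X) on { 'g' }; X → P P with FOLLOW(X) on { 'g' }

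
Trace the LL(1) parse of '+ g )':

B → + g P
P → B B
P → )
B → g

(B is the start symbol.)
LL(1) parsing maintains a stack (initially the start symbol over $) and the input. At each step: if the stack top is a terminal, match it against the current input token; if it is a non-terminal N, replace it with the RHS of M[N, lookahead] (the unique production whose predict set contains the lookahead).

Stack is shown with the top on the left.

Stack    Input    Action
------------------------
B $      + g ) $  output B → + g P
+ g P $  + g ) $  match '+'
g P $    g ) $    match 'g'
P $      ) $      output P → )
) $      ) $      match ')'
$        $        accept

The string is accepted.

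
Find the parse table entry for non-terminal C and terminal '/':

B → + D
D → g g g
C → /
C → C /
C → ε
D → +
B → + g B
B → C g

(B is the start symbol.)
To find M[C, '/'], we find productions for C where '/' is in the predict set (PREDICT(N → α) = (FIRST(α) \ {ε}) ∪ (FOLLOW(N) if α ⇒* ε)).

Relevant sets:
  FIRST(C) = { '/', ε }
  FOLLOW(C) = { '/', 'g' }

C → /: PREDICT = { '/' }
  '/' is in predict set, so this production goes in M[C, '/']
C → C /: PREDICT = { '/' }
  '/' is in predict set, so this production goes in M[C, '/']
C → ε: PREDICT = { '/', 'g' }
  '/' is in predict set, so this production goes in M[C, '/']

M[C, '/'] = C → /, C → C /, C → ε  (a multiply-defined cell — the grammar is not LL(1))

Answer: C → /, C → C /, C → ε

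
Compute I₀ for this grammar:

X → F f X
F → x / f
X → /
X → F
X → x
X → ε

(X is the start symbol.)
First, augment the grammar with X' → X
I₀ = CLOSURE({ [X' → . X] }):
  [X' → . X] has the dot before X: add [X → . F f X], [X → . /], [X → . F], [X → . x], [X → .]
  [X → . F f X] has the dot before F: add [F → . x / f]
No further items can be added.

I₀ = { [F → . x / f], [X → . /], [X → . F f X], [X → . F], [X → . x], [X → .], [X' → . X] }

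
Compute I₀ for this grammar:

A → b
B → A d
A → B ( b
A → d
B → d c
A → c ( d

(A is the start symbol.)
First, augment the grammar with A' → A
I₀ = CLOSURE({ [A' → . A] }):
  [A' → . A] has the dot before A: add [A → . b], [A → . B ( b], [A → . d], [A → . c ( d]
  [A → . B ( b] has the dot before B: add [B → . A d], [B → . d c]
No further items can be added.

I₀ = { [A → . B ( b], [A → . b], [A → . c ( d], [A → . d], [A' → . A], [B → . A d], [B → . d c] }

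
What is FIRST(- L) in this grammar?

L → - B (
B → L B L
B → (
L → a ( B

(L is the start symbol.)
{ '-' }

To compute FIRST(- L), process the symbols left to right:
Symbol - is a terminal. Add '-' and stop.
FIRST(- L) = { '-' }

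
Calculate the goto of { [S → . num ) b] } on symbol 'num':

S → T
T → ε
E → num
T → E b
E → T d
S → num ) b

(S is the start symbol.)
{ [S → num . ) b] }

GOTO(I, 'num') = CLOSURE({ [A → αX.β] : [A → α.Xβ] ∈ I, X = 'num' })

Items with dot before 'num', with the dot advanced:
  [S → . num ) b] → [S → num . ) b]
Closure adds nothing (no advanced item has the dot before a non-terminal).

GOTO = { [S → num . ) b] }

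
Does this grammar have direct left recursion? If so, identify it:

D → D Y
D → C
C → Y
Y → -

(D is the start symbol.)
Yes, D is left-recursive

Direct left recursion occurs when N → N α for some non-terminal N (the right-hand side begins with the left-hand side itself).

D → D Y: LEFT RECURSIVE (starts with D)
D → C: starts with C
C → Y: starts with Y
Y → -: starts with '-'

The grammar has direct left recursion on: D.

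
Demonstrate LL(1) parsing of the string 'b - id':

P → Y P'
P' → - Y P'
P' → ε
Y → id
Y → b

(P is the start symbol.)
LL(1) parsing maintains a stack (initially the start symbol over $) and the input. At each step: if the stack top is a terminal, match it against the current input token; if it is a non-terminal N, replace it with the RHS of M[N, lookahead] (the unique production whose predict set contains the lookahead).

Stack is shown with the top on the left.

Stack     Input     Action
--------------------------
P $       b - id $  output P → Y P'
Y P' $    b - id $  output Y → b
b P' $    b - id $  match 'b'
P' $      - id $    output P' → - Y P'
- Y P' $  - id $    match '-'
Y P' $    id $      output Y → id
id P' $   id $      match 'id'
P' $      $         output P' → ε
$         $         accept

The string is accepted.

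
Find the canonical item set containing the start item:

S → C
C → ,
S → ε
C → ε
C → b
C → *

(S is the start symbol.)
{ [C → . *], [C → . ,], [C → . b], [C → .], [S → . C], [S → .], [S' → . S] }

First, augment the grammar with S' → S
I₀ = CLOSURE({ [S' → . S] }):
  [S' → . S] has the dot before S: add [S → . C], [S → .]
  [S → . C] has the dot before C: add [C → . ,], [C → .], [C → . b], [C → . *]
No further items can be added.

I₀ = { [C → . *], [C → . ,], [C → . b], [C → .], [S → . C], [S → .], [S' → . S] }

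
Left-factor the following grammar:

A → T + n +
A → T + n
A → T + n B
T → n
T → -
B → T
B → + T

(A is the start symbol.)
A → T + n A'
A' → +
A' → ε
A' → B
T → n
T → -
B → T
B → + T

Left-factoring transforms A → αβ₁ | αβ₂ into A → αA' and A' → β₁ | β₂
(α is the longest common prefix among the alternatives). Repeat until
no nonterminal has two alternatives with a common prefix.

Round 1: A has alternatives sharing prefix 'T + n'. Introduce A': A → T + n A'
  Add: A' → +
  Add: A' → ε
  Add: A' → B

No remaining common prefixes — done.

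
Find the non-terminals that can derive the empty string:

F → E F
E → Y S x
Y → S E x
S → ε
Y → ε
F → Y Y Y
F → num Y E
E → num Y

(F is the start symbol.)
A non-terminal is nullable if it can derive ε (the empty string): either it has an ε-production, or it has a production whose right-hand side consists entirely of nullable non-terminals.

ε-productions: S → ε, Y → ε
So S, Y are immediately nullable.
F → Y Y Y: every symbol on the right is nullable, so F is nullable too.
No further non-terminal can be added: every production for the remaining non-terminals contains a terminal or a non-nullable non-terminal.
Nullable = { 'F', 'S', 'Y' }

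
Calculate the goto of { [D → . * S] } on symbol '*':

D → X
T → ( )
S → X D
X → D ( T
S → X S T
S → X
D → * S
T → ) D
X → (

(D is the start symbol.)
GOTO(I, '*') = CLOSURE({ [A → αX.β] : [A → α.Xβ] ∈ I, X = '*' })

Items with dot before '*', with the dot advanced:
  [D → . * S] → [D → * . S]
Closure of the advanced items:
  [D → * . S] has the dot before S: add [S → . X D], [S → . X S T], [S → . X]
  [S → . X D] has the dot before X: add [X → . D ( T], [X → . (]
  [X → . D ( T] has the dot before D: add [D → . X], [D → . * S]

GOTO = { [D → * . S], [D → . * S], [D → . X], [S → . X D], [S → . X S T], [S → . X], [X → . (], [X → . D ( T] }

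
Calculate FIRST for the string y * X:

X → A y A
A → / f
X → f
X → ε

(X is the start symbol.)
To compute FIRST(y * X), process the symbols left to right:
Symbol y is a terminal. Add 'y' and stop.
FIRST(y * X) = { 'y' }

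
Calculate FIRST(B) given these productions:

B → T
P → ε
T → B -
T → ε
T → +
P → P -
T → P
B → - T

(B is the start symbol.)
FIRST sets of the other non-terminals involved (by the same procedure, iterated to a fixed point):
  FIRST(T) = { '+', '-', ε }

From B → T:
  - T is a non-terminal: add FIRST(T) \ {ε} = { '+', '-' }
    T is nullable and nothing follows, so the whole right-hand side can vanish: ε ∈ FIRST(B)
From B → - T:
  - '-' is a terminal: add '-' and stop

Collecting: FIRST(B) = { '+', '-', ε }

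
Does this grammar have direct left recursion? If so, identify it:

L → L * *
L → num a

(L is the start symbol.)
Direct left recursion occurs when N → N α for some non-terminal N (the right-hand side begins with the left-hand side itself).

L → L * *: LEFT RECURSIVE (starts with L)
L → num a: starts with num

The grammar has direct left recursion on: L.

Answer: Yes, L is left-recursive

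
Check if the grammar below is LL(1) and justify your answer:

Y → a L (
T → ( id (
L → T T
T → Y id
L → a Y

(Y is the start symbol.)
No. Predict set conflict for L: { 'a' }

A grammar is LL(1) if for each non-terminal N with multiple productions, the predict sets of those productions are pairwise disjoint, where PREDICT(N → α) = (FIRST(α) \ {ε}) ∪ (FOLLOW(N) if α ⇒* ε).

Relevant sets:
  FIRST(Y) = { 'a' }
  FIRST(T) = { '(', 'a' }

For T:
  PREDICT(T → '(' id '(') = { '(' }
  PREDICT(T → Y id) = { 'a' }
For L:
  PREDICT(L → T T) = { '(', 'a' }
  PREDICT(L → a Y) = { 'a' }
Y has a single production, so nothing to check there.

Conflict found: Predict set conflict for L: { 'a' }
The grammar is NOT LL(1).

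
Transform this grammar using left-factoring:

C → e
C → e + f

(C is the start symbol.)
C → e C'
C' → ε
C' → + f

Left-factoring transforms A → αβ₁ | αβ₂ into A → αA' and A' → β₁ | β₂
(α is the longest common prefix among the alternatives). Repeat until
no nonterminal has two alternatives with a common prefix.

Round 1: C has alternatives sharing prefix 'e'. Introduce C': C → e C'
  Add: C' → ε
  Add: C' → + f

No remaining common prefixes — done.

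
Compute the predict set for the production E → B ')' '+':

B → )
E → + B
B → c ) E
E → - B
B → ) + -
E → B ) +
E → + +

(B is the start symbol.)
PREDICT(E → B ')' '+') = (FIRST(RHS) \ {ε}) ∪ (FOLLOW(E) if ε ∈ FIRST(RHS), i.e. RHS ⇒* ε)
FIRST(B) = { ')', 'c' }
FIRST(B ')' '+') = { ')', 'c' }
ε ∉ FIRST(B ')' '+'), so FOLLOW(E) is not added.
PREDICT(E → B ')' '+') = { ')', 'c' }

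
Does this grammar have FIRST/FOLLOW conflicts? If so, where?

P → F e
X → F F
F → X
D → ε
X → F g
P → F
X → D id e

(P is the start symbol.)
No FIRST/FOLLOW conflicts.

Nullable non-terminals: D.
D has a nullable alternative but only one production, so nothing to check.

F, P, X have no nullable alternative, so no FIRST/FOLLOW check is needed there.

No FIRST/FOLLOW conflicts found.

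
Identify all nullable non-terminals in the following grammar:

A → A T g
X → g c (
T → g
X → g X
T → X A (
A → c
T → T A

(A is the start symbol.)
There are no ε-productions, so no non-terminal can derive ε.
No non-terminals are nullable.

Answer: None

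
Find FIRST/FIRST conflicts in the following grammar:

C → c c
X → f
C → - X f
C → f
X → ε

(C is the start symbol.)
No FIRST/FIRST conflicts.

Productions for C:
  C → c c: FIRST = { 'c' }
  C → - X f: FIRST = { '-' }
  C → f: FIRST = { 'f' }
Productions for X:
  X → f: FIRST = { 'f' }
  X → ε: FIRST = { ε }

All alternatives of each non-terminal have pairwise disjoint FIRST sets.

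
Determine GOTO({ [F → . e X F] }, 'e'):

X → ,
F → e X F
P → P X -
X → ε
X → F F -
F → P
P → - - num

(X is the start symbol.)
GOTO(I, 'e') = CLOSURE({ [A → αX.β] : [A → α.Xβ] ∈ I, X = 'e' })

Items with dot before 'e', with the dot advanced:
  [F → . e X F] → [F → e . X F]
Closure of the advanced items:
  [F → e . X F] has the dot before X: add [X → . ,], [X → .], [X → . F F -]
  [X → . F F -] has the dot before F: add [F → . e X F], [F → . P]
  [F → . P] has the dot before P: add [P → . P X -], [P → . - - num]

GOTO = { [F → . P], [F → . e X F], [F → e . X F], [P → . - - num], [P → . P X -], [X → . ,], [X → . F F -], [X → .] }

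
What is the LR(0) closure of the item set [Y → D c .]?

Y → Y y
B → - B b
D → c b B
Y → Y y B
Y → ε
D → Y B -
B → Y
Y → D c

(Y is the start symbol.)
To compute CLOSURE, for each item [A → α.Bβ] where B is a non-terminal, add [B → .γ] for all productions B → γ; repeat for the newly added items until nothing changes.

Start with: [Y → D c .]
The dot is at the end, so nothing is added.

CLOSURE = { [Y → D c .] }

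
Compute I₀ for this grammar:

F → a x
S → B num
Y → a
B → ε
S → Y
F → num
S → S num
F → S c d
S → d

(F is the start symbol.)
{ [B → .], [F → . S c d], [F → . a x], [F → . num], [F' → . F], [S → . B num], [S → . S num], [S → . Y], [S → . d], [Y → . a] }

First, augment the grammar with F' → F
I₀ = CLOSURE({ [F' → . F] }):
  [F' → . F] has the dot before F: add [F → . a x], [F → . num], [F → . S c d]
  [F → . S c d] has the dot before S: add [S → . B num], [S → . Y], [S → . S num], [S → . d]
  [S → . B num] has the dot before B: add [B → .]
  [S → . Y] has the dot before Y: add [Y → . a]
No further items can be added.

I₀ = { [B → .], [F → . S c d], [F → . a x], [F → . num], [F' → . F], [S → . B num], [S → . S num], [S → . Y], [S → . d], [Y → . a] }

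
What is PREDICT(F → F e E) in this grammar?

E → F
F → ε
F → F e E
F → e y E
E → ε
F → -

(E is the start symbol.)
{ '-', 'e' }

PREDICT(F → F e E) = (FIRST(RHS) \ {ε}) ∪ (FOLLOW(F) if ε ∈ FIRST(RHS), i.e. RHS ⇒* ε)
FIRST(F) = { '-', 'e', ε }
FIRST(F e E) = { '-', 'e' }
ε ∉ FIRST(F e E), so FOLLOW(F) is not added.
PREDICT(F → F e E) = { '-', 'e' }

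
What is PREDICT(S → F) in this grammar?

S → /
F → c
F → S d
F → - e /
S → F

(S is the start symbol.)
PREDICT(S → F) = (FIRST(RHS) \ {ε}) ∪ (FOLLOW(S) if ε ∈ FIRST(RHS), i.e. RHS ⇒* ε)
FIRST(F) = { '-', '/', 'c' }
FIRST(F) = { '-', '/', 'c' }
ε ∉ FIRST(F), so FOLLOW(S) is not added.
PREDICT(S → F) = { '-', '/', 'c' }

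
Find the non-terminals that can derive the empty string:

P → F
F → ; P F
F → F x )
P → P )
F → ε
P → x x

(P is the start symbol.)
A non-terminal is nullable if it can derive ε (the empty string): either it has an ε-production, or it has a production whose right-hand side consists entirely of nullable non-terminals.

ε-productions: F → ε
So F is immediately nullable.
P → F: every symbol on the right is nullable, so P is nullable too.
Every non-terminal is now nullable.
Nullable = { 'F', 'P' }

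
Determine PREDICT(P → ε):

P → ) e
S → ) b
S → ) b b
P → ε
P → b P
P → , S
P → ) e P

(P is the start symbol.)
{ $ }

PREDICT(P → ε) = (FIRST(RHS) \ {ε}) ∪ (FOLLOW(P) if ε ∈ FIRST(RHS), i.e. RHS ⇒* ε)
The right-hand side is ε (FIRST(ε) = { ε }), so the predict set is FOLLOW(P) = { $ }
PREDICT(P → ε) = { $ }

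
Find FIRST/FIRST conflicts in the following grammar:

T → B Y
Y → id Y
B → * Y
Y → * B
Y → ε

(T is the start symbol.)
No FIRST/FIRST conflicts.

A FIRST/FIRST conflict occurs when two productions N → α and N → β for the same non-terminal have FIRST(α) ∩ FIRST(β) ≠ ∅ (with ε ∈ FIRST of a nullable right-hand side, so two nullable alternatives also conflict).

Productions for Y:
  Y → id Y: FIRST = { 'id' }
  Y → * B: FIRST = { '*' }
  Y → ε: FIRST = { ε }
T, B have only one production, so no FIRST/FIRST conflict is possible there.

All alternatives of each non-terminal have pairwise disjoint FIRST sets.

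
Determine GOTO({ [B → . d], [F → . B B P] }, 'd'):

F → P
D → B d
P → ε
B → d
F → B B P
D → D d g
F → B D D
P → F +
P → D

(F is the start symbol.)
{ [B → d .] }

GOTO(I, 'd') = CLOSURE({ [A → αX.β] : [A → α.Xβ] ∈ I, X = 'd' })

Items with dot before 'd', with the dot advanced:
  [B → . d] → [B → d .]
Closure adds nothing (no advanced item has the dot before a non-terminal).

GOTO = { [B → d .] }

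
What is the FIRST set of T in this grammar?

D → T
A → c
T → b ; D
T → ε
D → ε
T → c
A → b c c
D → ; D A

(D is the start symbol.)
From T → b ; D:
  - b is a terminal: add 'b' and stop
From T → ε:
  - ε-production, so ε ∈ FIRST(T)
From T → c:
  - c is a terminal: add 'c' and stop

Collecting: FIRST(T) = { 'b', 'c', ε }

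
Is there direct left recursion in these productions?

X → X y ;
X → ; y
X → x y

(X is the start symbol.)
Yes, X is left-recursive

Direct left recursion occurs when N → N α for some non-terminal N (the right-hand side begins with the left-hand side itself).

X → X y ;: LEFT RECURSIVE (starts with X)
X → ; y: starts with ';'
X → x y: starts with x

The grammar has direct left recursion on: X.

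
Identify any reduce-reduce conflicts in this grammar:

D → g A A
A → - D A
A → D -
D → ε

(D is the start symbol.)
Augment with D' → D and build the canonical LR(0) collection (I0 = CLOSURE({[D' → . D]}), then GOTO on every symbol after a dot until no new states appear). It has 10 states:
  I0: { [D → . g A A], [D → .], [D' → . D] }  — shift, reduce
  I1: { [D' → D .] }  — accept
  I2: { [A → . - D A], [A → . D -], [D → . g A A], [D → .], [D → g . A A] }  — shift, reduce
  I3: { [A → - . D A], [D → . g A A], [D → .] }  — shift, reduce
  I4: { [A → . - D A], [A → . D -], [D → . g A A], [D → .], [D → g A . A] }  — shift, reduce
  I5: { [A → D . -] }  — shift
  I6: { [A → D - .] }  — reduce
  I7: { [D → g A A .] }  — reduce
  I8: { [A → - D . A], [A → . - D A], [A → . D -], [D → . g A A], [D → .] }  — shift, reduce
  I9: { [A → - D A .] }  — reduce

No state contains more than one complete item.

Answer: No reduce-reduce conflicts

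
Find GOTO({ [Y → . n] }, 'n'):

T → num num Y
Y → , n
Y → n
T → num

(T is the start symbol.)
{ [Y → n .] }

GOTO(I, 'n') = CLOSURE({ [A → αX.β] : [A → α.Xβ] ∈ I, X = 'n' })

Items with dot before 'n', with the dot advanced:
  [Y → . n] → [Y → n .]
Closure adds nothing (no advanced item has the dot before a non-terminal).

GOTO = { [Y → n .] }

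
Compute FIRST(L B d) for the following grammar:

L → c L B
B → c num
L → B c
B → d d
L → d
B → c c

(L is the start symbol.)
{ 'c', 'd' }

FIRST sets of the non-terminals involved (from the grammar, by fixed-point iteration):
  FIRST(L) = { 'c', 'd' }

To compute FIRST(L B d), process the symbols left to right:
Symbol L is a non-terminal. Add FIRST(L) \ {ε} = { 'c', 'd' }
L is not nullable (ε ∉ FIRST(L)), so stop here.
FIRST(L B d) = { 'c', 'd' }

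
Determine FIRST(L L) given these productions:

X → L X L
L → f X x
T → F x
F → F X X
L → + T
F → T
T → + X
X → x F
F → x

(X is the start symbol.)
{ '+', 'f' }

FIRST sets of the non-terminals involved (from the grammar, by fixed-point iteration):
  FIRST(L) = { '+', 'f' }

To compute FIRST(L L), process the symbols left to right:
Symbol L is a non-terminal. Add FIRST(L) \ {ε} = { '+', 'f' }
L is not nullable (ε ∉ FIRST(L)), so stop here.
FIRST(L L) = { '+', 'f' }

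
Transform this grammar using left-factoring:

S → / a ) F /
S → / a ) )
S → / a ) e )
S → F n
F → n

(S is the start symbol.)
S → / a ) S'
S' → F /
S' → )
S' → e )
S → F n
F → n

Left-factoring transforms A → αβ₁ | αβ₂ into A → αA' and A' → β₁ | β₂
(α is the longest common prefix among the alternatives). Repeat until
no nonterminal has two alternatives with a common prefix.

Round 1: S has alternatives sharing prefix '/ a )'. Introduce S': S → / a ) S'
  Add: S' → F /
  Add: S' → )
  Add: S' → e )

No remaining common prefixes — done.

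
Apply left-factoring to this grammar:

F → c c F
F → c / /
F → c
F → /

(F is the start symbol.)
Left-factoring transforms A → αβ₁ | αβ₂ into A → αA' and A' → β₁ | β₂
(α is the longest common prefix among the alternatives). Repeat until
no nonterminal has two alternatives with a common prefix.

Round 1: F has alternatives sharing prefix 'c'. Introduce F': F → c F'
  Add: F' → c F
  Add: F' → / /
  Add: F' → ε

No remaining common prefixes — done.

Resulting grammar:
F → c F'
F' → c F
F' → / /
F' → ε
F → /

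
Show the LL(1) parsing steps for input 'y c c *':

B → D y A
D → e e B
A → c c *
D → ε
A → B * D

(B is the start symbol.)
LL(1) parsing maintains a stack (initially the start symbol over $) and the input. At each step: if the stack top is a terminal, match it against the current input token; if it is a non-terminal N, replace it with the RHS of M[N, lookahead] (the unique production whose predict set contains the lookahead).

Stack is shown with the top on the left.

Stack    Input      Action
--------------------------
B $      y c c * $  output B → D y A
D y A $  y c c * $  output D → ε
y A $    y c c * $  match 'y'
A $      c c * $    output A → c c *
c c * $  c c * $    match 'c'
c * $    c * $      match 'c'
* $      * $        match '*'
$        $          accept

The string is accepted.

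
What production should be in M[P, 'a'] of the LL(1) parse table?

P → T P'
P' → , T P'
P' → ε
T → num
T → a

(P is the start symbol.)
To find M[P, 'a'], we find productions for P where 'a' is in the predict set (PREDICT(N → α) = (FIRST(α) \ {ε}) ∪ (FOLLOW(N) if α ⇒* ε)).

Relevant sets:
  FIRST(T) = { 'a', 'num' }

P → T P': PREDICT = { 'a', 'num' }
  'a' is in predict set, so this production goes in M[P, 'a']

M[P, 'a'] = P → T P'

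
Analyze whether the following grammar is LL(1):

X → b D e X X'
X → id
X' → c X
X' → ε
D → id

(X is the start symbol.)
A grammar is LL(1) if for each non-terminal N with multiple productions, the predict sets of those productions are pairwise disjoint, where PREDICT(N → α) = (FIRST(α) \ {ε}) ∪ (FOLLOW(N) if α ⇒* ε).

Relevant sets:
  FOLLOW(X') = { $, 'c' }

For X:
  PREDICT(X → b D e X X') = { 'b' }
  PREDICT(X → id) = { 'id' }
For X':
  PREDICT(X' → c X) = { 'c' }
  PREDICT(X' → ε) = { $, 'c' }
D has a single production, so nothing to check there.

Conflict found: Predict set conflict for X': { 'c' }
The grammar is NOT LL(1).

Answer: No. Predict set conflict for X': { 'c' }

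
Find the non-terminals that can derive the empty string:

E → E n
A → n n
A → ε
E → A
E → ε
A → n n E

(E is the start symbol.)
{ 'A', 'E' }

A non-terminal is nullable if it can derive ε (the empty string): either it has an ε-production, or it has a production whose right-hand side consists entirely of nullable non-terminals.

ε-productions: A → ε, E → ε
So A, E are immediately nullable.
Every non-terminal is now nullable.
Nullable = { 'A', 'E' }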